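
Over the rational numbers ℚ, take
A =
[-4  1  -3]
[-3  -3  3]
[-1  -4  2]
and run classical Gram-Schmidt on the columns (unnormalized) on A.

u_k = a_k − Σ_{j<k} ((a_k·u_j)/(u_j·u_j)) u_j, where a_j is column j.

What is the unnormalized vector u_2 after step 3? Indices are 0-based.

Step 1: u_0 = a_0 = (-4, -3, -1).
Step 2: u_1 = a_1 − (9/26)·u_0 = (31/13, -51/26, -95/26).
Step 3: u_2 = a_2 − (1/26)·u_0 − (-529/595)·u_1 = (-432/595, 48/35, -144/119).

u_2 = (-432/595, 48/35, -144/119)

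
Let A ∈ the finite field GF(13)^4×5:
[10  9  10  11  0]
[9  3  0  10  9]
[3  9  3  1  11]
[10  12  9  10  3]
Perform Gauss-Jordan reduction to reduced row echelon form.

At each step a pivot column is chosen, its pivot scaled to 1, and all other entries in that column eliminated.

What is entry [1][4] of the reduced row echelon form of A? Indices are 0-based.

M[1][4] = 7

step 1: normalize row 0 (÷10) = (1, 10, 1, 5, 0)
  row 1: subtract 9×row0 = (0, 4, 4, 4, 9)
  row 2: subtract 3×row0 = (0, 5, 0, 12, 11)
  row 3: subtract 10×row0 = (0, 3, 12, 12, 3)
step 2: normalize row 1 (÷4) = (0, 1, 1, 1, 12)
  row 0: subtract 10×row1 = (1, 0, 4, 8, 10)
  row 2: subtract 5×row1 = (0, 0, 8, 7, 3)
  row 3: subtract 3×row1 = (0, 0, 9, 9, 6)
step 3: normalize row 2 (÷8) = (0, 0, 1, 9, 2)
  row 0: subtract 4×row2 = (1, 0, 0, 11, 2)
  row 1: subtract 1×row2 = (0, 1, 0, 5, 10)
  row 3: subtract 9×row2 = (0, 0, 0, 6, 1)
step 4: normalize row 3 (÷6) = (0, 0, 0, 1, 11)
  row 0: subtract 11×row3 = (1, 0, 0, 0, 11)
  row 1: subtract 5×row3 = (0, 1, 0, 0, 7)
  row 2: subtract 9×row3 = (0, 0, 1, 0, 7)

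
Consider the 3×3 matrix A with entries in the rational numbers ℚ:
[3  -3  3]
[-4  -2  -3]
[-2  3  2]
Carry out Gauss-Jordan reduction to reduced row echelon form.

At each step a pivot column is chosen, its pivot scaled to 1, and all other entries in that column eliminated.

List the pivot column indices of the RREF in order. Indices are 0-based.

step 1: normalize row 0 (÷3) = (1, -1, 1)
  row 1: subtract -4×row0 = (0, -6, 1)
  row 2: subtract -2×row0 = (0, 1, 4)
step 2: normalize row 1 (÷-6) = (0, 1, -1/6)
  row 0: subtract -1×row1 = (1, 0, 5/6)
  row 2: subtract 1×row1 = (0, 0, 25/6)
step 3: normalize row 2 (÷25/6) = (0, 0, 1)
  row 0: subtract 5/6×row2 = (1, 0, 0)
  row 1: subtract -1/6×row2 = (0, 1, 0)

pivot columns: 0, 1, 2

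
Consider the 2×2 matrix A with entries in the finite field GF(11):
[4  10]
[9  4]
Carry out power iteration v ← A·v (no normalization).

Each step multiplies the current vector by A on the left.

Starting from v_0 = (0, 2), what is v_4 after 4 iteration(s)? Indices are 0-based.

v_4 = (7, 2)

v_0 = (0, 2).
v_1 = A·v_0 = (9, 8).
v_2 = A·v_1 = (6, 3).
v_3 = A·v_2 = (10, 0).
v_4 = A·v_3 = (7, 2).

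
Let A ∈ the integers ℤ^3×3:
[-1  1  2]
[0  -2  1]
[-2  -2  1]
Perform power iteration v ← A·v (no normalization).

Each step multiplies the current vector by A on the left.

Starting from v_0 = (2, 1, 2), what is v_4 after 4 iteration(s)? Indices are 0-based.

v_4 = (51, 24, 50)

v_0 = (2, 1, 2).
v_1 = A·v_0 = (3, 0, -4).
v_2 = A·v_1 = (-11, -4, -10).
v_3 = A·v_2 = (-13, -2, 20).
v_4 = A·v_3 = (51, 24, 50).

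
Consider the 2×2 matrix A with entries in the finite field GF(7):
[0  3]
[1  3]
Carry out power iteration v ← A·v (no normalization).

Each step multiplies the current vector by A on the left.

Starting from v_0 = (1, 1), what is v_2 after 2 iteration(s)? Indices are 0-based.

v_0 = (1, 1).
v_1 = A·v_0 = (3, 4).
v_2 = A·v_1 = (5, 1).

v_2 = (5, 1)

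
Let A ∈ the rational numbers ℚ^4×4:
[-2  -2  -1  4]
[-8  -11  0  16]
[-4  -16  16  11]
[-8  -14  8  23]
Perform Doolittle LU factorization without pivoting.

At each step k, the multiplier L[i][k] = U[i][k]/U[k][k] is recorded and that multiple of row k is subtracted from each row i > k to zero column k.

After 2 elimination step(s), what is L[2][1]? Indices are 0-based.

L[2][1] = 4

k=0: U[0][0]=-2
  eliminate (1,0): mult=4, new row 1: (0, -3, 4, 0); set L[1][0]=4
  eliminate (2,0): mult=2, new row 2: (0, -12, 18, 3); set L[2][0]=2
  eliminate (3,0): mult=4, new row 3: (0, -6, 12, 7); set L[3][0]=4
k=1: U[1][1]=-3
  eliminate (2,1): mult=4, new row 2: (0, 0, 2, 3); set L[2][1]=4
  eliminate (3,1): mult=2, new row 3: (0, 0, 4, 7); set L[3][1]=2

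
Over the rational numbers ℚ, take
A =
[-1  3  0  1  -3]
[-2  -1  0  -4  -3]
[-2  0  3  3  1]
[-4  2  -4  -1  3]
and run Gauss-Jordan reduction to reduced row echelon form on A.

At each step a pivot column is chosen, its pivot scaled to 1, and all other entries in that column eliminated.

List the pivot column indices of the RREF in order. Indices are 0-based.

step 1: normalize row 0 (÷-1) = (1, -3, 0, -1, 3)
  row 1: subtract -2×row0 = (0, -7, 0, -6, 3)
  row 2: subtract -2×row0 = (0, -6, 3, 1, 7)
  row 3: subtract -4×row0 = (0, -10, -4, -5, 15)
step 2: normalize row 1 (÷-7) = (0, 1, 0, 6/7, -3/7)
  row 0: subtract -3×row1 = (1, 0, 0, 11/7, 12/7)
  row 2: subtract -6×row1 = (0, 0, 3, 43/7, 31/7)
  row 3: subtract -10×row1 = (0, 0, -4, 25/7, 75/7)
step 3: normalize row 2 (÷3) = (0, 0, 1, 43/21, 31/21)
  row 3: subtract -4×row2 = (0, 0, 0, 247/21, 349/21)
step 4: normalize row 3 (÷247/21) = (0, 0, 0, 1, 349/247)
  row 0: subtract 11/7×row3 = (1, 0, 0, 0, -125/247)
  row 1: subtract 6/7×row3 = (0, 1, 0, 0, -405/247)
  row 2: subtract 43/21×row3 = (0, 0, 1, 0, -350/247)

pivot columns: 0, 1, 2, 3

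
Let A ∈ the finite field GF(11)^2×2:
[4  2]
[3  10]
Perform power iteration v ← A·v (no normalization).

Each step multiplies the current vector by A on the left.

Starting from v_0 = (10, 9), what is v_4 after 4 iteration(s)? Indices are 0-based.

v_4 = (5, 6)

v_0 = (10, 9).
v_1 = A·v_0 = (3, 10).
v_2 = A·v_1 = (10, 10).
v_3 = A·v_2 = (5, 9).
v_4 = A·v_3 = (5, 6).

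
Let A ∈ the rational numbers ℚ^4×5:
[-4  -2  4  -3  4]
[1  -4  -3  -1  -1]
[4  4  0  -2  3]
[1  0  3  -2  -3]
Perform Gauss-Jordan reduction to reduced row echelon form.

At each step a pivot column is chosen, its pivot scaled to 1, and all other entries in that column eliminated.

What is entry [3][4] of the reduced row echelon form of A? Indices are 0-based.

M[3][4] = -161/74

pivot(0,0)=-4: scale R0 → (1, 1/2, -1, 3/4, -1)
  clear (1,0): R1 −= (1)R0 → (0, -9/2, -2, -7/4, 0)
  clear (2,0): R2 −= (4)R0 → (0, 2, 4, -5, 7)
  clear (3,0): R3 −= (1)R0 → (0, -1/2, 4, -11/4, -2)
pivot(1,1)=-9/2: scale R1 → (0, 1, 4/9, 7/18, 0)
  clear (0,1): R0 −= (1/2)R1 → (1, 0, -11/9, 5/9, -1)
  clear (2,1): R2 −= (2)R1 → (0, 0, 28/9, -52/9, 7)
  clear (3,1): R3 −= (-1/2)R1 → (0, 0, 38/9, -23/9, -2)
pivot(2,2)=28/9: scale R2 → (0, 0, 1, -13/7, 9/4)
  clear (0,2): R0 −= (-11/9)R2 → (1, 0, 0, -12/7, 7/4)
  clear (1,2): R1 −= (4/9)R2 → (0, 1, 0, 17/14, -1)
  clear (3,2): R3 −= (38/9)R2 → (0, 0, 0, 37/7, -23/2)
pivot(3,3)=37/7: scale R3 → (0, 0, 0, 1, -161/74)
  clear (0,3): R0 −= (-12/7)R3 → (1, 0, 0, 0, -293/148)
  clear (1,3): R1 −= (17/14)R3 → (0, 1, 0, 0, 243/148)
  clear (2,3): R2 −= (-13/7)R3 → (0, 0, 1, 0, -265/148)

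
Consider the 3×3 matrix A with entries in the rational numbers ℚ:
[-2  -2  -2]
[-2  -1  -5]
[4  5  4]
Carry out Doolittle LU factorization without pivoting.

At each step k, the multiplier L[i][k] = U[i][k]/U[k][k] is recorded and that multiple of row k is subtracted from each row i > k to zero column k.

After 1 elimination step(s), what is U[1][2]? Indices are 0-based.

U[1][2] = -3

[col 0] pivot -2
  R1 -= 1*R0 → (0, 1, -3)  (L[1][0] := 1)
  R2 -= -2*R0 → (0, 1, 0)  (L[2][0] := -2)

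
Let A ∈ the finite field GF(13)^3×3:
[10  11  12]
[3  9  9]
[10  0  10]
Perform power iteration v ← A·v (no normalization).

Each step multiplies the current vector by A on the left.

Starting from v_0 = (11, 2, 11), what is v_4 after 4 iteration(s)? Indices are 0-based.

v_4 = (11, 10, 7)

v_0 = (11, 2, 11).
v_1 = A·v_0 = (4, 7, 12).
v_2 = A·v_1 = (1, 1, 4).
v_3 = A·v_2 = (4, 9, 11).
v_4 = A·v_3 = (11, 10, 7).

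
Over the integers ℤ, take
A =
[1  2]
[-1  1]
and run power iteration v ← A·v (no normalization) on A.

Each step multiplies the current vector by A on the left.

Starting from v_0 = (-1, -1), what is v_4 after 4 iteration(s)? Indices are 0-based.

v_0 = (-1, -1).
v_1 = A·v_0 = (-3, 0).
v_2 = A·v_1 = (-3, 3).
v_3 = A·v_2 = (3, 6).
v_4 = A·v_3 = (15, 3).

v_4 = (15, 3)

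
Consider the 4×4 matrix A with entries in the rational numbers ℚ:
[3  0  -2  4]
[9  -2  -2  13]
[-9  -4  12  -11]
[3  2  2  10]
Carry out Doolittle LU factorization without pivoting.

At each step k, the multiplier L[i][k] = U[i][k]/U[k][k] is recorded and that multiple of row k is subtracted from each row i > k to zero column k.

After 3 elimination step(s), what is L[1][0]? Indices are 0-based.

L[1][0] = 3

Step 1: pivot at (0,0) is 3.
  row1 ← row1 − (3)·row0  ⇒  L[1][0]=3, U row1=(0, -2, 4, 1)
  row2 ← row2 − (-3)·row0  ⇒  L[2][0]=-3, U row2=(0, -4, 6, 1)
  row3 ← row3 − (1)·row0  ⇒  L[3][0]=1, U row3=(0, 2, 4, 6)
Step 2: pivot at (1,1) is -2.
  row2 ← row2 − (2)·row1  ⇒  L[2][1]=2, U row2=(0, 0, -2, -1)
  row3 ← row3 − (-1)·row1  ⇒  L[3][1]=-1, U row3=(0, 0, 8, 7)
Step 3: pivot at (2,2) is -2.
  row3 ← row3 − (-4)·row2  ⇒  L[3][2]=-4, U row3=(0, 0, 0, 3)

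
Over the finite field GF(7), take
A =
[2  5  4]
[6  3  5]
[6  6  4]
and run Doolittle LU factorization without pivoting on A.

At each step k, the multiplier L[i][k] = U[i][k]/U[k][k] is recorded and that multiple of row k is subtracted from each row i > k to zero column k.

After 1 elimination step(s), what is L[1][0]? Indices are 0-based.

L[1][0] = 3

k=0: U[0][0]=2
  eliminate (1,0): mult=3, new row 1: (0, 2, 0); set L[1][0]=3
  eliminate (2,0): mult=3, new row 2: (0, 5, 6); set L[2][0]=3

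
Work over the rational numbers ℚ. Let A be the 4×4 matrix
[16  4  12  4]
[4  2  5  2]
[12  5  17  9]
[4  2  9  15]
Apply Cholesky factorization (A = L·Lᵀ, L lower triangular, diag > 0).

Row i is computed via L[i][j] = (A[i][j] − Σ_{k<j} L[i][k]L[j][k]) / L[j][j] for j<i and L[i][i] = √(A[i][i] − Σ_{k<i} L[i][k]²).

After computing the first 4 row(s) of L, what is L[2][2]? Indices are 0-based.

L[2][2] = 2

Step 1: L[0][0] = √(16) = 4.
  L[1][0] = (4) / L[0][0] = 1.
Step 2: L[1][1] = √(1) = 1.
  L[2][0] = (12) / L[0][0] = 3.
  L[2][1] = (2) / L[1][1] = 2.
Step 3: L[2][2] = √(4) = 2.
  L[3][0] = (4) / L[0][0] = 1.
  L[3][1] = (1) / L[1][1] = 1.
  L[3][2] = (4) / L[2][2] = 2.
Step 4: L[3][3] = √(9) = 3.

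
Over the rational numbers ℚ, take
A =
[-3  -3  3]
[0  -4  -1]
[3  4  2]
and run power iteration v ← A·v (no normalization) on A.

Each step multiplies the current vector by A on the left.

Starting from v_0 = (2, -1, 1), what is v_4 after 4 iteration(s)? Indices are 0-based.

v_0 = (2, -1, 1).
v_1 = A·v_0 = (0, 3, 4).
v_2 = A·v_1 = (3, -16, 20).
v_3 = A·v_2 = (99, 44, -15).
v_4 = A·v_3 = (-474, -161, 443).

v_4 = (-474, -161, 443)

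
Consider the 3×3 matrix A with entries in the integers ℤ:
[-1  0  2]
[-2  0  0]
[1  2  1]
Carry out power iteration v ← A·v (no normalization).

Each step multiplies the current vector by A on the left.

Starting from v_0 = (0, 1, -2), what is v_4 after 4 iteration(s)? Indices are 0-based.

v_4 = (44, 24, -12)

v_0 = (0, 1, -2).
v_1 = A·v_0 = (-4, 0, 0).
v_2 = A·v_1 = (4, 8, -4).
v_3 = A·v_2 = (-12, -8, 16).
v_4 = A·v_3 = (44, 24, -12).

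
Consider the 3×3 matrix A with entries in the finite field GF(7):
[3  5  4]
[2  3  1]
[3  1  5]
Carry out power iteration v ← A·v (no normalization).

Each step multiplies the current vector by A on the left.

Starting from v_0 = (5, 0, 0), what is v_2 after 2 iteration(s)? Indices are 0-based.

v_0 = (5, 0, 0).
v_1 = A·v_0 = (1, 3, 1).
v_2 = A·v_1 = (1, 5, 4).

v_2 = (1, 5, 4)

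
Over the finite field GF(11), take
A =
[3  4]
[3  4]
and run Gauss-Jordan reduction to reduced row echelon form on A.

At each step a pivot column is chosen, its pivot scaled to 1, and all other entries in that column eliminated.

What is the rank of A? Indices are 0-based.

rank = 1

step 1: normalize row 0 (÷3) = (1, 5)
  row 1: subtract 3×row0 = (0, 0)
skip col 1 (zero from row 1)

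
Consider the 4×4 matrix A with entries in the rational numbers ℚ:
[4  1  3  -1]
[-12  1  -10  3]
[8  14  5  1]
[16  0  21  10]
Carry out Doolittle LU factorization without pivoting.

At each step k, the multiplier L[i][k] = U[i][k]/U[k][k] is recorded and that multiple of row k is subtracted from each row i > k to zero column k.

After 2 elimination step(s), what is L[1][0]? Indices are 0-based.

L[1][0] = -3

[col 0] pivot 4
  R1 -= -3*R0 → (0, 4, -1, 0)  (L[1][0] := -3)
  R2 -= 2*R0 → (0, 12, -1, 3)  (L[2][0] := 2)
  R3 -= 4*R0 → (0, -4, 9, 14)  (L[3][0] := 4)
[col 1] pivot 4
  R2 -= 3*R1 → (0, 0, 2, 3)  (L[2][1] := 3)
  R3 -= -1*R1 → (0, 0, 8, 14)  (L[3][1] := -1)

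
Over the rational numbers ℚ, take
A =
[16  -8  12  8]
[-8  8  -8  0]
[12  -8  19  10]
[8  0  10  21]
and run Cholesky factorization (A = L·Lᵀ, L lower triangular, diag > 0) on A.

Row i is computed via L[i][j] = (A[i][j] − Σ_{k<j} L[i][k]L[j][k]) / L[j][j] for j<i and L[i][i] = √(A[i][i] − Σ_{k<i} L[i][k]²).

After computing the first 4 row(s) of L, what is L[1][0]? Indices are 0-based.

L[1][0] = -2

Step 1: L[0][0] = √(16) = 4.
  L[1][0] = (-8) / L[0][0] = -2.
Step 2: L[1][1] = √(4) = 2.
  L[2][0] = (12) / L[0][0] = 3.
  L[2][1] = (-2) / L[1][1] = -1.
Step 3: L[2][2] = √(9) = 3.
  L[3][0] = (8) / L[0][0] = 2.
  L[3][1] = (4) / L[1][1] = 2.
  L[3][2] = (6) / L[2][2] = 2.
Step 4: L[3][3] = √(9) = 3.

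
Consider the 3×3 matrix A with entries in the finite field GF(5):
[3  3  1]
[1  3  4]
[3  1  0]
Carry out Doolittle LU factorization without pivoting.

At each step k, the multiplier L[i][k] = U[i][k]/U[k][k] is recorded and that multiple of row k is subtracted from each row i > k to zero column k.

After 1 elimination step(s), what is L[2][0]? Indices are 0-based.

Step 1: pivot at (0,0) is 3.
  row1 ← row1 − (2)·row0  ⇒  L[1][0]=2, U row1=(0, 2, 2)
  row2 ← row2 − (1)·row0  ⇒  L[2][0]=1, U row2=(0, 3, 4)

L[2][0] = 1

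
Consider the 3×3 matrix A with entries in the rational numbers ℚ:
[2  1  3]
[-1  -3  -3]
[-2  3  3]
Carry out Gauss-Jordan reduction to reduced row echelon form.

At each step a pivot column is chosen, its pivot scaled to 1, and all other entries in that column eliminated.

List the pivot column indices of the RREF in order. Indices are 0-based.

pivot columns: 0, 1, 2

step 1: normalize row 0 (÷2) = (1, 1/2, 3/2)
  row 1: subtract -1×row0 = (0, -5/2, -3/2)
  row 2: subtract -2×row0 = (0, 4, 6)
step 2: normalize row 1 (÷-5/2) = (0, 1, 3/5)
  row 0: subtract 1/2×row1 = (1, 0, 6/5)
  row 2: subtract 4×row1 = (0, 0, 18/5)
step 3: normalize row 2 (÷18/5) = (0, 0, 1)
  row 0: subtract 6/5×row2 = (1, 0, 0)
  row 1: subtract 3/5×row2 = (0, 1, 0)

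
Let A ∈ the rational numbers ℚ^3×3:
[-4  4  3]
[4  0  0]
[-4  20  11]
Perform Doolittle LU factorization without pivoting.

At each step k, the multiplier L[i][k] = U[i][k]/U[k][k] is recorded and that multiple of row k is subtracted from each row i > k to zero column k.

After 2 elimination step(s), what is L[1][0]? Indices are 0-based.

Step 1: pivot at (0,0) is -4.
  row1 ← row1 − (-1)·row0  ⇒  L[1][0]=-1, U row1=(0, 4, 3)
  row2 ← row2 − (1)·row0  ⇒  L[2][0]=1, U row2=(0, 16, 8)
Step 2: pivot at (1,1) is 4.
  row2 ← row2 − (4)·row1  ⇒  L[2][1]=4, U row2=(0, 0, -4)

L[1][0] = -1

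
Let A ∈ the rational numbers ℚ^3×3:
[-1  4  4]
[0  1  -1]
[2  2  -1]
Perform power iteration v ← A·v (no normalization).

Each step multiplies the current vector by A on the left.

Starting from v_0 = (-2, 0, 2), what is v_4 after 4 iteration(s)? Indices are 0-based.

v_0 = (-2, 0, 2).
v_1 = A·v_0 = (10, -2, -6).
v_2 = A·v_1 = (-42, 4, 22).
v_3 = A·v_2 = (146, -18, -98).
v_4 = A·v_3 = (-610, 80, 354).

v_4 = (-610, 80, 354)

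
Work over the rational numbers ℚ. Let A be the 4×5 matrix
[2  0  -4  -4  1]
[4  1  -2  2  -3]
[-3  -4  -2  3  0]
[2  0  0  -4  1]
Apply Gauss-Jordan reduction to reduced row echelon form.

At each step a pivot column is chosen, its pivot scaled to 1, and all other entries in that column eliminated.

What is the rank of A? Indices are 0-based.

rank = 4

step 1: normalize row 0 (÷2) = (1, 0, -2, -2, 1/2)
  row 1: subtract 4×row0 = (0, 1, 6, 10, -5)
  row 2: subtract -3×row0 = (0, -4, -8, -3, 3/2)
  row 3: subtract 2×row0 = (0, 0, 4, 0, 0)
step 2: normalize row 1 (÷1) = (0, 1, 6, 10, -5)
  row 2: subtract -4×row1 = (0, 0, 16, 37, -37/2)
step 3: normalize row 2 (÷16) = (0, 0, 1, 37/16, -37/32)
  row 0: subtract -2×row2 = (1, 0, 0, 21/8, -29/16)
  row 1: subtract 6×row2 = (0, 1, 0, -31/8, 31/16)
  row 3: subtract 4×row2 = (0, 0, 0, -37/4, 37/8)
step 4: normalize row 3 (÷-37/4) = (0, 0, 0, 1, -1/2)
  row 0: subtract 21/8×row3 = (1, 0, 0, 0, -1/2)
  row 1: subtract -31/8×row3 = (0, 1, 0, 0, 0)
  row 2: subtract 37/16×row3 = (0, 0, 1, 0, 0)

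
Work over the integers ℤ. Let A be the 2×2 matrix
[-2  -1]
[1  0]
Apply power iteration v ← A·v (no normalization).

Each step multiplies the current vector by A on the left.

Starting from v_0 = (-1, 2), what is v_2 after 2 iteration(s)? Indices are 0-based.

v_2 = (1, 0)

v_0 = (-1, 2).
v_1 = A·v_0 = (0, -1).
v_2 = A·v_1 = (1, 0).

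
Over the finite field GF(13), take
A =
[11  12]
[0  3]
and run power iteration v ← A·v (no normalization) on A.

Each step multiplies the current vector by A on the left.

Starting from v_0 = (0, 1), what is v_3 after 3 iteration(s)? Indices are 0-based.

v_0 = (0, 1).
v_1 = A·v_0 = (12, 3).
v_2 = A·v_1 = (12, 9).
v_3 = A·v_2 = (6, 1).

v_3 = (6, 1)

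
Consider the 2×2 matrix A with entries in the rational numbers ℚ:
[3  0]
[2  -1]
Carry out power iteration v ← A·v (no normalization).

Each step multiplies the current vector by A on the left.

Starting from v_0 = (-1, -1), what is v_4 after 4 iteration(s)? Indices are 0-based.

v_4 = (-81, -41)

v_0 = (-1, -1).
v_1 = A·v_0 = (-3, -1).
v_2 = A·v_1 = (-9, -5).
v_3 = A·v_2 = (-27, -13).
v_4 = A·v_3 = (-81, -41).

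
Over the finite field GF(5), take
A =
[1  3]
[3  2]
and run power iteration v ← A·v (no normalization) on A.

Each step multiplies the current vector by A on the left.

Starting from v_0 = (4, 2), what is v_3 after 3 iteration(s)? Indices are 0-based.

v_0 = (4, 2).
v_1 = A·v_0 = (0, 1).
v_2 = A·v_1 = (3, 2).
v_3 = A·v_2 = (4, 3).

v_3 = (4, 3)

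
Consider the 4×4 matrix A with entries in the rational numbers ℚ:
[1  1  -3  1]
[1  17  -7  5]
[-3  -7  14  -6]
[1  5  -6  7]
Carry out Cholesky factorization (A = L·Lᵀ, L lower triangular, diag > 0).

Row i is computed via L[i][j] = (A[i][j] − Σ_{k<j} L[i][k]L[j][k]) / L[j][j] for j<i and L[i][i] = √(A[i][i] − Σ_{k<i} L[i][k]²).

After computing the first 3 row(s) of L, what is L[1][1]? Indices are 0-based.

L[1][1] = 4

Step 1: L[0][0] = √(1) = 1.
  L[1][0] = (1) / L[0][0] = 1.
Step 2: L[1][1] = √(16) = 4.
  L[2][0] = (-3) / L[0][0] = -3.
  L[2][1] = (-4) / L[1][1] = -1.
Step 3: L[2][2] = √(4) = 2.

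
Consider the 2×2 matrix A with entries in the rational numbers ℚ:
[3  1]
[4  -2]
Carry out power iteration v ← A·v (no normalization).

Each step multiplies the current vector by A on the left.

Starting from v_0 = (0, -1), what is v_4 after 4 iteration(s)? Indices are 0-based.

v_0 = (0, -1).
v_1 = A·v_0 = (-1, 2).
v_2 = A·v_1 = (-1, -8).
v_3 = A·v_2 = (-11, 12).
v_4 = A·v_3 = (-21, -68).

v_4 = (-21, -68)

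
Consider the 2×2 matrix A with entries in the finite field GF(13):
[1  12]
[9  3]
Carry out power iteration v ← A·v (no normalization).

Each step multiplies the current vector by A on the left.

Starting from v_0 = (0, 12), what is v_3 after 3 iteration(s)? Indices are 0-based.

v_0 = (0, 12).
v_1 = A·v_0 = (1, 10).
v_2 = A·v_1 = (4, 0).
v_3 = A·v_2 = (4, 10).

v_3 = (4, 10)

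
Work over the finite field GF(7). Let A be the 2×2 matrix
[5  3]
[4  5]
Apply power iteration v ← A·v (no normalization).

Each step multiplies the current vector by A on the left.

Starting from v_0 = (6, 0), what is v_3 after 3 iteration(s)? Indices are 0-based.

v_0 = (6, 0).
v_1 = A·v_0 = (2, 3).
v_2 = A·v_1 = (5, 2).
v_3 = A·v_2 = (3, 2).

v_3 = (3, 2)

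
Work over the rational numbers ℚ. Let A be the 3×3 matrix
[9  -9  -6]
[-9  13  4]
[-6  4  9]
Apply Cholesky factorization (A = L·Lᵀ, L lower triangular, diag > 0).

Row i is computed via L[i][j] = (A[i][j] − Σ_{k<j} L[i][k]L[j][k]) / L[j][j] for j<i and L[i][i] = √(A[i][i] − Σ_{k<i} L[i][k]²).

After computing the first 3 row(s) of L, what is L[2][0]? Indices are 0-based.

L[2][0] = -2

Step 1: L[0][0] = √(9) = 3.
  L[1][0] = (-9) / L[0][0] = -3.
Step 2: L[1][1] = √(4) = 2.
  L[2][0] = (-6) / L[0][0] = -2.
  L[2][1] = (-2) / L[1][1] = -1.
Step 3: L[2][2] = √(4) = 2.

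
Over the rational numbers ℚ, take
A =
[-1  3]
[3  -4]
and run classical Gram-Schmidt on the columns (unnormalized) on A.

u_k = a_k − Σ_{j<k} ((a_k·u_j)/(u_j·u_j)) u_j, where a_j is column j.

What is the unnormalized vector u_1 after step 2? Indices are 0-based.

Step 1: u_0 = a_0 = (-1, 3).
Step 2: u_1 = a_1 − (-3/2)·u_0 = (3/2, 1/2).

u_1 = (3/2, 1/2)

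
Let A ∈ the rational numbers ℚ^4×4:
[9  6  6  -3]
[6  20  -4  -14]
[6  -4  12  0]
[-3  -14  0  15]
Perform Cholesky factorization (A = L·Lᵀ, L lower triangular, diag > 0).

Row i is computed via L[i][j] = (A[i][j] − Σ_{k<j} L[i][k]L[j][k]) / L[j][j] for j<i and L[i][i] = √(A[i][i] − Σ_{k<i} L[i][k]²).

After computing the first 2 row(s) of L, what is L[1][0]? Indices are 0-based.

L[1][0] = 2

Step 1: L[0][0] = √(9) = 3.
  L[1][0] = (6) / L[0][0] = 2.
Step 2: L[1][1] = √(16) = 4.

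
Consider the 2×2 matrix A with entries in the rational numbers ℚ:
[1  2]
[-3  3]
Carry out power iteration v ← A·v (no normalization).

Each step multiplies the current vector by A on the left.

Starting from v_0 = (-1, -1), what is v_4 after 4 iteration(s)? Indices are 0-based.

v_4 = (87, 63)

v_0 = (-1, -1).
v_1 = A·v_0 = (-3, 0).
v_2 = A·v_1 = (-3, 9).
v_3 = A·v_2 = (15, 36).
v_4 = A·v_3 = (87, 63).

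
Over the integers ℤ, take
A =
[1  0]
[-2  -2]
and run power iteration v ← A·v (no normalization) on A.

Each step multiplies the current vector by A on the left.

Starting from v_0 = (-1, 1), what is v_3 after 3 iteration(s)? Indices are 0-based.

v_0 = (-1, 1).
v_1 = A·v_0 = (-1, 0).
v_2 = A·v_1 = (-1, 2).
v_3 = A·v_2 = (-1, -2).

v_3 = (-1, -2)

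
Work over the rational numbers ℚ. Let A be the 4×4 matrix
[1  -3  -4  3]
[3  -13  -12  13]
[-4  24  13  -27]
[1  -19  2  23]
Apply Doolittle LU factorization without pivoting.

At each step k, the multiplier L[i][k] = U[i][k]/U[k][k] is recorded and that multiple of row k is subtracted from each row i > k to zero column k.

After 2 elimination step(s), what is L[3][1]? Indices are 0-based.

L[3][1] = 4

[col 0] pivot 1
  R1 -= 3*R0 → (0, -4, 0, 4)  (L[1][0] := 3)
  R2 -= -4*R0 → (0, 12, -3, -15)  (L[2][0] := -4)
  R3 -= 1*R0 → (0, -16, 6, 20)  (L[3][0] := 1)
[col 1] pivot -4
  R2 -= -3*R1 → (0, 0, -3, -3)  (L[2][1] := -3)
  R3 -= 4*R1 → (0, 0, 6, 4)  (L[3][1] := 4)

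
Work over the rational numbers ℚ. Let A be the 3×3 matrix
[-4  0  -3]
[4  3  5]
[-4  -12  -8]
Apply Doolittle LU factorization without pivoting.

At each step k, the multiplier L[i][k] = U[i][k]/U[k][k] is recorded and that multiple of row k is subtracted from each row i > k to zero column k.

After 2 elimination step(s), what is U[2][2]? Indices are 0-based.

Step 1: pivot at (0,0) is -4.
  row1 ← row1 − (-1)·row0  ⇒  L[1][0]=-1, U row1=(0, 3, 2)
  row2 ← row2 − (1)·row0  ⇒  L[2][0]=1, U row2=(0, -12, -5)
Step 2: pivot at (1,1) is 3.
  row2 ← row2 − (-4)·row1  ⇒  L[2][1]=-4, U row2=(0, 0, 3)

U[2][2] = 3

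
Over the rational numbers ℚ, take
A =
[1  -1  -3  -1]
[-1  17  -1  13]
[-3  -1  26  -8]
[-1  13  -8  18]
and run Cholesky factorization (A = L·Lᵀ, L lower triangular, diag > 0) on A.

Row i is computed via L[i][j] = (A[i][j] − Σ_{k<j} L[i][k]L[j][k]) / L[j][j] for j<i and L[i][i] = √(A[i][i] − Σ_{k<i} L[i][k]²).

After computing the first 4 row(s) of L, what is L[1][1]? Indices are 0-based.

Step 1: L[0][0] = √(1) = 1.
  L[1][0] = (-1) / L[0][0] = -1.
Step 2: L[1][1] = √(16) = 4.
  L[2][0] = (-3) / L[0][0] = -3.
  L[2][1] = (-4) / L[1][1] = -1.
Step 3: L[2][2] = √(16) = 4.
  L[3][0] = (-1) / L[0][0] = -1.
  L[3][1] = (12) / L[1][1] = 3.
  L[3][2] = (-8) / L[2][2] = -2.
Step 4: L[3][3] = √(4) = 2.

L[1][1] = 4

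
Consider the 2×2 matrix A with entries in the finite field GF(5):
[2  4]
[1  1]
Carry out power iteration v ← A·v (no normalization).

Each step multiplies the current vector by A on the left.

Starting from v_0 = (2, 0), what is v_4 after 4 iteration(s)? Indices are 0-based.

v_4 = (0, 3)

v_0 = (2, 0).
v_1 = A·v_0 = (4, 2).
v_2 = A·v_1 = (1, 1).
v_3 = A·v_2 = (1, 2).
v_4 = A·v_3 = (0, 3).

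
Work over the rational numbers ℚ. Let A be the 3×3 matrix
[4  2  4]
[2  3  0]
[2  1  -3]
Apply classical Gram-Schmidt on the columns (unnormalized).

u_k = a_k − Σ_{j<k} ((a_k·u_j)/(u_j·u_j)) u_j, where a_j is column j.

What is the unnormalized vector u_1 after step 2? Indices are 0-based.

u_1 = (-2/3, 5/3, -1/3)

Step 1: u_0 = a_0 = (4, 2, 2).
Step 2: u_1 = a_1 − (2/3)·u_0 = (-2/3, 5/3, -1/3).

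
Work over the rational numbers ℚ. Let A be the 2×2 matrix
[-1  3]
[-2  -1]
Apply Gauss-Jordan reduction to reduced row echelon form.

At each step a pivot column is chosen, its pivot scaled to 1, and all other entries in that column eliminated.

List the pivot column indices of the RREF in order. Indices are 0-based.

step 1: normalize row 0 (÷-1) = (1, -3)
  row 1: subtract -2×row0 = (0, -7)
step 2: normalize row 1 (÷-7) = (0, 1)
  row 0: subtract -3×row1 = (1, 0)

pivot columns: 0, 1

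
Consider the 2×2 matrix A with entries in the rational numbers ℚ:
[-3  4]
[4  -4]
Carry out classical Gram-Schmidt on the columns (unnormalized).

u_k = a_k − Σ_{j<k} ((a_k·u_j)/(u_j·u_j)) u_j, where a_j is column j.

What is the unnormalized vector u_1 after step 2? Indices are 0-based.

u_1 = (16/25, 12/25)

Step 1: u_0 = a_0 = (-3, 4).
Step 2: u_1 = a_1 − (-28/25)·u_0 = (16/25, 12/25).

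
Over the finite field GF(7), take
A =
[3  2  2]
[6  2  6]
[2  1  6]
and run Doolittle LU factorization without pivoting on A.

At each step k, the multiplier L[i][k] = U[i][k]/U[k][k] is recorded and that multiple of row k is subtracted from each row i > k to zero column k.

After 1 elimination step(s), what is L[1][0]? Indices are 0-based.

L[1][0] = 2

k=0: U[0][0]=3
  eliminate (1,0): mult=2, new row 1: (0, 5, 2); set L[1][0]=2
  eliminate (2,0): mult=3, new row 2: (0, 2, 0); set L[2][0]=3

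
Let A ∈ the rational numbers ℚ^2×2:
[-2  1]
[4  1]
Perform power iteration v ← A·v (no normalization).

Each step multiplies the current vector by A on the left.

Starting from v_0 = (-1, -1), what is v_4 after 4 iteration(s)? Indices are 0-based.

v_0 = (-1, -1).
v_1 = A·v_0 = (1, -5).
v_2 = A·v_1 = (-7, -1).
v_3 = A·v_2 = (13, -29).
v_4 = A·v_3 = (-55, 23).

v_4 = (-55, 23)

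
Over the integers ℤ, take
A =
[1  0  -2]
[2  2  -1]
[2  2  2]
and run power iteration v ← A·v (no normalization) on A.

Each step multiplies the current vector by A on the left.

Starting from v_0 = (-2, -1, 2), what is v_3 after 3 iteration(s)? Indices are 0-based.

v_0 = (-2, -1, 2).
v_1 = A·v_0 = (-6, -8, -2).
v_2 = A·v_1 = (-2, -26, -32).
v_3 = A·v_2 = (62, -24, -120).

v_3 = (62, -24, -120)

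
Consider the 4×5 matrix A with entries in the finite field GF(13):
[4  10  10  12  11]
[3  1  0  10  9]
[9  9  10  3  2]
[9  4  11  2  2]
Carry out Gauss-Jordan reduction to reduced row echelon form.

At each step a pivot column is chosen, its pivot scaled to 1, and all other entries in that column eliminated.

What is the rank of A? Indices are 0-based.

rank = 4

[1] R0 /= 4  ⇒  (1, 9, 9, 3, 6)
     R1 -= 3·R0  ⇒  (0, 0, 12, 1, 4)
     R2 -= 9·R0  ⇒  (0, 6, 7, 2, 0)
     R3 -= 9·R0  ⇒  (0, 1, 8, 1, 0)
[2] R1 <-> R2
[2] R1 /= 6  ⇒  (0, 1, 12, 9, 0)
     R0 -= 9·R1  ⇒  (1, 0, 5, 0, 6)
     R3 -= 1·R1  ⇒  (0, 0, 9, 5, 0)
[3] R2 /= 12  ⇒  (0, 0, 1, 12, 9)
     R0 -= 5·R2  ⇒  (1, 0, 0, 5, 0)
     R1 -= 12·R2  ⇒  (0, 1, 0, 8, 9)
     R3 -= 9·R2  ⇒  (0, 0, 0, 1, 10)
[4] R3 /= 1  ⇒  (0, 0, 0, 1, 10)
     R0 -= 5·R3  ⇒  (1, 0, 0, 0, 2)
     R1 -= 8·R3  ⇒  (0, 1, 0, 0, 7)
     R2 -= 12·R3  ⇒  (0, 0, 1, 0, 6)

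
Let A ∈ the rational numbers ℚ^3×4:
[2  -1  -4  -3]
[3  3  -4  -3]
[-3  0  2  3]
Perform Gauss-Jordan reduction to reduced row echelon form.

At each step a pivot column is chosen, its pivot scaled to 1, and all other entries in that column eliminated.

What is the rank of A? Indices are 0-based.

rank = 3

step 1: normalize row 0 (÷2) = (1, -1/2, -2, -3/2)
  row 1: subtract 3×row0 = (0, 9/2, 2, 3/2)
  row 2: subtract -3×row0 = (0, -3/2, -4, -3/2)
step 2: normalize row 1 (÷9/2) = (0, 1, 4/9, 1/3)
  row 0: subtract -1/2×row1 = (1, 0, -16/9, -4/3)
  row 2: subtract -3/2×row1 = (0, 0, -10/3, -1)
step 3: normalize row 2 (÷-10/3) = (0, 0, 1, 3/10)
  row 0: subtract -16/9×row2 = (1, 0, 0, -4/5)
  row 1: subtract 4/9×row2 = (0, 1, 0, 1/5)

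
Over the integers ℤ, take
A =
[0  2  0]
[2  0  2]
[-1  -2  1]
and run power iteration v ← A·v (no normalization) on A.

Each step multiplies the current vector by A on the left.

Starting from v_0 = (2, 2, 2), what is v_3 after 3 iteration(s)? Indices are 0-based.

v_3 = (0, -16, -40)

v_0 = (2, 2, 2).
v_1 = A·v_0 = (4, 8, -4).
v_2 = A·v_1 = (16, 0, -24).
v_3 = A·v_2 = (0, -16, -40).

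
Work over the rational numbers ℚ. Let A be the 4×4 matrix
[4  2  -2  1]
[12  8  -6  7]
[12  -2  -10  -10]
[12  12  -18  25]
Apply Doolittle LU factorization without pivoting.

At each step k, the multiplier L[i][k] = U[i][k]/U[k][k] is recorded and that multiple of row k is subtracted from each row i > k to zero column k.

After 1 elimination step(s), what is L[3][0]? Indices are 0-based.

L[3][0] = 3

Step 1: pivot at (0,0) is 4.
  row1 ← row1 − (3)·row0  ⇒  L[1][0]=3, U row1=(0, 2, 0, 4)
  row2 ← row2 − (3)·row0  ⇒  L[2][0]=3, U row2=(0, -8, -4, -13)
  row3 ← row3 − (3)·row0  ⇒  L[3][0]=3, U row3=(0, 6, -12, 22)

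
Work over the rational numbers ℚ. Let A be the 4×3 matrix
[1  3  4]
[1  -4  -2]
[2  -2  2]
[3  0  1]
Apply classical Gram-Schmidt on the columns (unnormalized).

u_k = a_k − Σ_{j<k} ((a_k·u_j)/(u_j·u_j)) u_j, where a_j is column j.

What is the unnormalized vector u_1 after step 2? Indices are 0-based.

u_1 = (10/3, -11/3, -4/3, 1)

Step 1: u_0 = a_0 = (1, 1, 2, 3).
Step 2: u_1 = a_1 − (-1/3)·u_0 = (10/3, -11/3, -4/3, 1).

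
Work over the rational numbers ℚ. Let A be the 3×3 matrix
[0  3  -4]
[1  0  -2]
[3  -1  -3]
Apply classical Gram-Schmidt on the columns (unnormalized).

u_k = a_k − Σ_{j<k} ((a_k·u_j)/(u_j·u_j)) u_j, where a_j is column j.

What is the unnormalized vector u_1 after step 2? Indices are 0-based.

Step 1: u_0 = a_0 = (0, 1, 3).
Step 2: u_1 = a_1 − (-3/10)·u_0 = (3, 3/10, -1/10).

u_1 = (3, 3/10, -1/10)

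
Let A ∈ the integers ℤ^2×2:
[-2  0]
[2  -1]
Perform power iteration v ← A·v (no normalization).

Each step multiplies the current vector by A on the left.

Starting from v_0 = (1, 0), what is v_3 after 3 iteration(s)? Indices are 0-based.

v_0 = (1, 0).
v_1 = A·v_0 = (-2, 2).
v_2 = A·v_1 = (4, -6).
v_3 = A·v_2 = (-8, 14).

v_3 = (-8, 14)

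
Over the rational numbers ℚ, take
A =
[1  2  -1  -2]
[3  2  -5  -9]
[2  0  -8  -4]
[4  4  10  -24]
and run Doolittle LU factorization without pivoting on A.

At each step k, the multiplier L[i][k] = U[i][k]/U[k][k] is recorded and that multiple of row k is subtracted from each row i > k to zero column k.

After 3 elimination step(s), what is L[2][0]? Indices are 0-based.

k=0: U[0][0]=1
  eliminate (1,0): mult=3, new row 1: (0, -4, -2, -3); set L[1][0]=3
  eliminate (2,0): mult=2, new row 2: (0, -4, -6, 0); set L[2][0]=2
  eliminate (3,0): mult=4, new row 3: (0, -4, 14, -16); set L[3][0]=4
k=1: U[1][1]=-4
  eliminate (2,1): mult=1, new row 2: (0, 0, -4, 3); set L[2][1]=1
  eliminate (3,1): mult=1, new row 3: (0, 0, 16, -13); set L[3][1]=1
k=2: U[2][2]=-4
  eliminate (3,2): mult=-4, new row 3: (0, 0, 0, -1); set L[3][2]=-4

L[2][0] = 2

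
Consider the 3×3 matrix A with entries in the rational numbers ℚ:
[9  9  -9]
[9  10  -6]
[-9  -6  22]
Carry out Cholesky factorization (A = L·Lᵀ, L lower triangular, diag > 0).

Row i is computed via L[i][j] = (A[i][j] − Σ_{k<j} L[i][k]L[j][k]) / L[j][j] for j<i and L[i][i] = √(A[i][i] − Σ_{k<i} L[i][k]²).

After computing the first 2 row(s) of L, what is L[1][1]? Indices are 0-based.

Step 1: L[0][0] = √(9) = 3.
  L[1][0] = (9) / L[0][0] = 3.
Step 2: L[1][1] = √(1) = 1.

L[1][1] = 1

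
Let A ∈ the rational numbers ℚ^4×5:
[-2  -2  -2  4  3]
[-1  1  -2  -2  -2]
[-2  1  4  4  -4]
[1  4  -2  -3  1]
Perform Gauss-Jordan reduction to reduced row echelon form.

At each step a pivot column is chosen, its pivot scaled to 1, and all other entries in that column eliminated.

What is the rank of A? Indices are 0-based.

pivot(0,0)=-2: scale R0 → (1, 1, 1, -2, -3/2)
  clear (1,0): R1 −= (-1)R0 → (0, 2, -1, -4, -7/2)
  clear (2,0): R2 −= (-2)R0 → (0, 3, 6, 0, -7)
  clear (3,0): R3 −= (1)R0 → (0, 3, -3, -1, 5/2)
pivot(1,1)=2: scale R1 → (0, 1, -1/2, -2, -7/4)
  clear (0,1): R0 −= (1)R1 → (1, 0, 3/2, 0, 1/4)
  clear (2,1): R2 −= (3)R1 → (0, 0, 15/2, 6, -7/4)
  clear (3,1): R3 −= (3)R1 → (0, 0, -3/2, 5, 31/4)
pivot(2,2)=15/2: scale R2 → (0, 0, 1, 4/5, -7/30)
  clear (0,2): R0 −= (3/2)R2 → (1, 0, 0, -6/5, 3/5)
  clear (1,2): R1 −= (-1/2)R2 → (0, 1, 0, -8/5, -28/15)
  clear (3,2): R3 −= (-3/2)R2 → (0, 0, 0, 31/5, 37/5)
pivot(3,3)=31/5: scale R3 → (0, 0, 0, 1, 37/31)
  clear (0,3): R0 −= (-6/5)R3 → (1, 0, 0, 0, 63/31)
  clear (1,3): R1 −= (-8/5)R3 → (0, 1, 0, 0, 4/93)
  clear (2,3): R2 −= (4/5)R3 → (0, 0, 1, 0, -221/186)

rank = 4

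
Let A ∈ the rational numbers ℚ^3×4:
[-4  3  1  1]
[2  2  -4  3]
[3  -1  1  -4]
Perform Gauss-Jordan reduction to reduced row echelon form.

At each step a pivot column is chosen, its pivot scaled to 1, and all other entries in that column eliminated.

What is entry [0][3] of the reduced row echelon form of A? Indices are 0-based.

pivot(0,0)=-4: scale R0 → (1, -3/4, -1/4, -1/4)
  clear (1,0): R1 −= (2)R0 → (0, 7/2, -7/2, 7/2)
  clear (2,0): R2 −= (3)R0 → (0, 5/4, 7/4, -13/4)
pivot(1,1)=7/2: scale R1 → (0, 1, -1, 1)
  clear (0,1): R0 −= (-3/4)R1 → (1, 0, -1, 1/2)
  clear (2,1): R2 −= (5/4)R1 → (0, 0, 3, -9/2)
pivot(2,2)=3: scale R2 → (0, 0, 1, -3/2)
  clear (0,2): R0 −= (-1)R2 → (1, 0, 0, -1)
  clear (1,2): R1 −= (-1)R2 → (0, 1, 0, -1/2)

M[0][3] = -1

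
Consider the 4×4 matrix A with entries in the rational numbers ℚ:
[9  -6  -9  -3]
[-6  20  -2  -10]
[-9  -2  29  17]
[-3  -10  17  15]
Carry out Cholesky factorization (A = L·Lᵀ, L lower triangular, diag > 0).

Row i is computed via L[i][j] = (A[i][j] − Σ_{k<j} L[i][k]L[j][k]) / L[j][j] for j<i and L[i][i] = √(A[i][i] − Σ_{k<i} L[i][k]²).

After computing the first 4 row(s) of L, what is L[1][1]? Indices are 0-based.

Step 1: L[0][0] = √(9) = 3.
  L[1][0] = (-6) / L[0][0] = -2.
Step 2: L[1][1] = √(16) = 4.
  L[2][0] = (-9) / L[0][0] = -3.
  L[2][1] = (-8) / L[1][1] = -2.
Step 3: L[2][2] = √(16) = 4.
  L[3][0] = (-3) / L[0][0] = -1.
  L[3][1] = (-12) / L[1][1] = -3.
  L[3][2] = (8) / L[2][2] = 2.
Step 4: L[3][3] = √(1) = 1.

L[1][1] = 4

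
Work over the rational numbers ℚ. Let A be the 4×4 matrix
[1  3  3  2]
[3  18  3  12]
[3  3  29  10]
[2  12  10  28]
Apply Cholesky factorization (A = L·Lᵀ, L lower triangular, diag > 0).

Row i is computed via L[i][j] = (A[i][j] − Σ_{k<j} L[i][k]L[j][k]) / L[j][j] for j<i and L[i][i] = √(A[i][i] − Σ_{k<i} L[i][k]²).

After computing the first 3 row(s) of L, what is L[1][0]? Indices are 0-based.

Step 1: L[0][0] = √(1) = 1.
  L[1][0] = (3) / L[0][0] = 3.
Step 2: L[1][1] = √(9) = 3.
  L[2][0] = (3) / L[0][0] = 3.
  L[2][1] = (-6) / L[1][1] = -2.
Step 3: L[2][2] = √(16) = 4.

L[1][0] = 3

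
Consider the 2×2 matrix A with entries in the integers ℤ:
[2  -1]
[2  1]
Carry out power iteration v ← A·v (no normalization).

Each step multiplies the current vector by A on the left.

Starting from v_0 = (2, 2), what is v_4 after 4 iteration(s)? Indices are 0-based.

v_0 = (2, 2).
v_1 = A·v_0 = (2, 6).
v_2 = A·v_1 = (-2, 10).
v_3 = A·v_2 = (-14, 6).
v_4 = A·v_3 = (-34, -22).

v_4 = (-34, -22)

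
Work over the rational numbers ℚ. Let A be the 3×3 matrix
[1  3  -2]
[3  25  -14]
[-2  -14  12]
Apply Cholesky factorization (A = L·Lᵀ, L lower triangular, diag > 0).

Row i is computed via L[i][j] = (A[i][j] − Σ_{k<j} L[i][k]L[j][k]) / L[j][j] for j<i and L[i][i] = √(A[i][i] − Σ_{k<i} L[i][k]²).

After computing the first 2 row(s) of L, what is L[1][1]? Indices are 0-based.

L[1][1] = 4

Step 1: L[0][0] = √(1) = 1.
  L[1][0] = (3) / L[0][0] = 3.
Step 2: L[1][1] = √(16) = 4.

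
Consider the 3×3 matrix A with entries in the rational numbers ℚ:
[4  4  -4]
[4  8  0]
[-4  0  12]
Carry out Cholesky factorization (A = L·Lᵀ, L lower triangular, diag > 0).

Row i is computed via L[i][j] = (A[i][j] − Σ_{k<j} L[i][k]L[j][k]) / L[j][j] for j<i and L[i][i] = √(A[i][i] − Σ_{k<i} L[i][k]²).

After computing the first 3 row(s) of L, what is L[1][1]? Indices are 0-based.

Step 1: L[0][0] = √(4) = 2.
  L[1][0] = (4) / L[0][0] = 2.
Step 2: L[1][1] = √(4) = 2.
  L[2][0] = (-4) / L[0][0] = -2.
  L[2][1] = (4) / L[1][1] = 2.
Step 3: L[2][2] = √(4) = 2.

L[1][1] = 2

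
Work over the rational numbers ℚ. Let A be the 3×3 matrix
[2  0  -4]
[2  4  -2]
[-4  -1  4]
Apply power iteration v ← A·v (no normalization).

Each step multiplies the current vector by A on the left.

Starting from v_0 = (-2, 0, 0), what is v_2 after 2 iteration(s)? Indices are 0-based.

v_2 = (-40, -40, 52)

v_0 = (-2, 0, 0).
v_1 = A·v_0 = (-4, -4, 8).
v_2 = A·v_1 = (-40, -40, 52).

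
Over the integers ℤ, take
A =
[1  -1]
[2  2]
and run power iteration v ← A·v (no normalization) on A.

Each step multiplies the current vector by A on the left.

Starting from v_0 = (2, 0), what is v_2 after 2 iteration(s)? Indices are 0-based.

v_0 = (2, 0).
v_1 = A·v_0 = (2, 4).
v_2 = A·v_1 = (-2, 12).

v_2 = (-2, 12)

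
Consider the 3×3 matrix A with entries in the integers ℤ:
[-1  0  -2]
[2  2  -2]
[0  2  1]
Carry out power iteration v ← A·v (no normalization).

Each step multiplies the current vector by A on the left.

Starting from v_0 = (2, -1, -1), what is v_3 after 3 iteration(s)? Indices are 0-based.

v_0 = (2, -1, -1).
v_1 = A·v_0 = (0, 4, -3).
v_2 = A·v_1 = (6, 14, 5).
v_3 = A·v_2 = (-16, 30, 33).

v_3 = (-16, 30, 33)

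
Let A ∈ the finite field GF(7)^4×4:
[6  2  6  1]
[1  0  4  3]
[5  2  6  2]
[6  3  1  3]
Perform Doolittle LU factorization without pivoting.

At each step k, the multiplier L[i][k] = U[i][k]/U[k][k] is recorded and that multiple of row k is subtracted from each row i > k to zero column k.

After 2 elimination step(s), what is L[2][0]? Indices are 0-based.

Step 1: pivot at (0,0) is 6.
  row1 ← row1 − (6)·row0  ⇒  L[1][0]=6, U row1=(0, 2, 3, 4)
  row2 ← row2 − (2)·row0  ⇒  L[2][0]=2, U row2=(0, 5, 1, 0)
  row3 ← row3 − (1)·row0  ⇒  L[3][0]=1, U row3=(0, 1, 2, 2)
Step 2: pivot at (1,1) is 2.
  row2 ← row2 − (6)·row1  ⇒  L[2][1]=6, U row2=(0, 0, 4, 4)
  row3 ← row3 − (4)·row1  ⇒  L[3][1]=4, U row3=(0, 0, 4, 0)

L[2][0] = 2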